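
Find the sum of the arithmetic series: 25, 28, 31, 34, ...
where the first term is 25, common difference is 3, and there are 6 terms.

Sₙ = n/2 × (first + last)
Last term = a + (n-1)d = 25 + (6-1)×3 = 40
S_6 = 6/2 × (25 + 40)
S_6 = 6/2 × 65 = 195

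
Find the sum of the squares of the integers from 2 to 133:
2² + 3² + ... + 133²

Use ∑_{k=1}^{n} k² = n(n+1)(2n+1)/6, then subtract the first 1 terms.
∑_{k=1}^{133} k² = 133×134×267/6 = 793079
∑_{k=1}^{1} k² = 1×2×3/6 = 1
∑_{k=2}^{133} k² = 793079 - 1 = 793078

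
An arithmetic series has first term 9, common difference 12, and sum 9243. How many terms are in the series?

Using S = n/2 × [2a + (n-1)d]
9243 = n/2 × [2(9) + (n-1)(12)]
9243 = n/2 × [18 + 12n - 12]
18486 = n × [6 + 12n]
12n² + (6)n - 18486 = 0
Discriminant: Δ = (6)² - 4(12)(-18486) = 36 + 887328 = 887364
√Δ = 942
n = [-(6) + √Δ] / (2·12) = (-6 + 942) / 24 = 936 / 24 = 39
(The negative root is discarded since n must be a positive integer.)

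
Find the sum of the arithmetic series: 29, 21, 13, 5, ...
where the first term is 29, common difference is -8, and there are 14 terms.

Sₙ = n/2 × (first + last)
Last term = a + (n-1)d = 29 + (14-1)×(-8) = -75
S_14 = 14/2 × (29 + (-75))
S_14 = 14/2 × (-46) = -322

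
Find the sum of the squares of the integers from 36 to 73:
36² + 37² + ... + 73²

Use ∑_{k=1}^{n} k² = n(n+1)(2n+1)/6, then subtract the first 35 terms.
∑_{k=1}^{73} k² = 73×74×147/6 = 132349
∑_{k=1}^{35} k² = 35×36×71/6 = 14910
∑_{k=36}^{73} k² = 132349 - 14910 = 117439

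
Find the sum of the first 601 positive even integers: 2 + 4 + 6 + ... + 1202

Sum of first n even numbers = n(n+1)
= 601×602
= 361802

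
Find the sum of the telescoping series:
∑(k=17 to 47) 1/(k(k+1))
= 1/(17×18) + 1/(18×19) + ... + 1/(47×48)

Partial fractions: 1/(k(k+1)) = 1/k - 1/(k+1)
The series telescopes:
= (1/17 - 1/18) + (1/18 - 1/19) + ... + (1/47 - 1/48)
= 1/17 - 1/48
= 31/816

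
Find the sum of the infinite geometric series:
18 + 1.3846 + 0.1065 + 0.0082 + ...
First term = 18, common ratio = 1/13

For |r| < 1, S = a / (1 - r)
S = 18 / (1 - (1/13))
S = 18 / (12/13)
S = 39/2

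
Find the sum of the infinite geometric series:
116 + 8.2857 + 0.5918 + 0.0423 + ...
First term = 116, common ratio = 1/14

For |r| < 1, S = a / (1 - r)
S = 116 / (1 - (1/14))
S = 116 / (13/14)
S = 1624/13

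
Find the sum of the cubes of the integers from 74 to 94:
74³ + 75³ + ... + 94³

Use ∑_{k=1}^{n} k³ = [n(n+1)/2]², then subtract the first 73 terms.
∑_{k=1}^{94} k³ = [94×95/2]² = 4465² = 19936225
∑_{k=1}^{73} k³ = [73×74/2]² = 2701² = 7295401
∑_{k=74}^{94} k³ = 19936225 - 7295401 = 12640824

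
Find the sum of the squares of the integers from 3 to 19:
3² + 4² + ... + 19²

Use ∑_{k=1}^{n} k² = n(n+1)(2n+1)/6, then subtract the first 2 terms.
∑_{k=1}^{19} k² = 19×20×39/6 = 2470
∑_{k=1}^{2} k² = 2×3×5/6 = 5
∑_{k=3}^{19} k² = 2470 - 5 = 2465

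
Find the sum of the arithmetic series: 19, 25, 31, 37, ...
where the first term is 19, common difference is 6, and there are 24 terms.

Sₙ = n/2 × (first + last)
Last term = a + (n-1)d = 19 + (24-1)×6 = 157
S_24 = 24/2 × (19 + 157)
S_24 = 24/2 × 176 = 2112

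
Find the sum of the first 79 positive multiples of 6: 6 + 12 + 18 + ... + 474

Factor out 6: = 6(1 + 2 + ... + 79) = 6 × n(n+1)/2
= 6 × 79×80/2
= 6 × 3160
= 18960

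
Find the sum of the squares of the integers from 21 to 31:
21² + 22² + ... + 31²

Use ∑_{k=1}^{n} k² = n(n+1)(2n+1)/6, then subtract the first 20 terms.
∑_{k=1}^{31} k² = 31×32×63/6 = 10416
∑_{k=1}^{20} k² = 20×21×41/6 = 2870
∑_{k=21}^{31} k² = 10416 - 2870 = 7546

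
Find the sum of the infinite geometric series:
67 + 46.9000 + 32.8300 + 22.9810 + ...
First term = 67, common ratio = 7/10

For |r| < 1, S = a / (1 - r)
S = 67 / (1 - (7/10))
S = 67 / (3/10)
S = 670/3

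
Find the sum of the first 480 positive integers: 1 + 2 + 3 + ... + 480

Formula: ∑k = n(n+1)/2
= 480×481/2
= 230880/2
= 115440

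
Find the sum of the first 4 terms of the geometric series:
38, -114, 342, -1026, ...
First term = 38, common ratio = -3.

Sₙ = a(1 - rⁿ) / (1 - r)
S_4 = 38(1 - (-3)^4) / (1 - (-3))
S_4 = 38(1 - 81) / (4)
S_4 = -760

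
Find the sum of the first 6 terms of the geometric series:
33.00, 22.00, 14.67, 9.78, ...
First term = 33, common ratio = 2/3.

Sₙ = a(1 - rⁿ) / (1 - r)
S_6 = 33(1 - (2/3)^6) / (1 - (2/3))
S_6 = 33(1 - (64/729)) / (1/3)
S_6 = 7315/81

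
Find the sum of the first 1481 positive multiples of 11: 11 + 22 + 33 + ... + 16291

Factor out 11: = 11(1 + 2 + ... + 1481) = 11 × n(n+1)/2
= 11 × 1481×1482/2
= 11 × 1097421
= 12071631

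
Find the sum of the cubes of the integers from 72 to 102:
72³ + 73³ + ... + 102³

Use ∑_{k=1}^{n} k³ = [n(n+1)/2]², then subtract the first 71 terms.
∑_{k=1}^{102} k³ = [102×103/2]² = 5253² = 27594009
∑_{k=1}^{71} k³ = [71×72/2]² = 2556² = 6533136
∑_{k=72}^{102} k³ = 27594009 - 6533136 = 21060873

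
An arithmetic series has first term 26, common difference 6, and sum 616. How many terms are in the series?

Using S = n/2 × [2a + (n-1)d]
616 = n/2 × [2(26) + (n-1)(6)]
616 = n/2 × [52 + 6n - 6]
1232 = n × [46 + 6n]
6n² + (46)n - 1232 = 0
Discriminant: Δ = (46)² - 4(6)(-1232) = 2116 + 29568 = 31684
√Δ = 178
n = [-(46) + √Δ] / (2·6) = (-46 + 178) / 12 = 132 / 12 = 11
(The negative root is discarded since n must be a positive integer.)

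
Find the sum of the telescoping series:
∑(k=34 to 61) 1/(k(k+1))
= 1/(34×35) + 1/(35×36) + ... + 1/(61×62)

Partial fractions: 1/(k(k+1)) = 1/k - 1/(k+1)
The series telescopes:
= (1/34 - 1/35) + (1/35 - 1/36) + ... + (1/61 - 1/62)
= 1/34 - 1/62
= 7/527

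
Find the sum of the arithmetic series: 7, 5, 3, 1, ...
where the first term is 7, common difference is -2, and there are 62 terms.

Sₙ = n/2 × (first + last)
Last term = a + (n-1)d = 7 + (62-1)×(-2) = -115
S_62 = 62/2 × (7 + (-115))
S_62 = 62/2 × (-108) = -3348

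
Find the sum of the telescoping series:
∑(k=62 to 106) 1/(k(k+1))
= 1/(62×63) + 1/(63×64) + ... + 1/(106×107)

Partial fractions: 1/(k(k+1)) = 1/k - 1/(k+1)
The series telescopes:
= (1/62 - 1/63) + (1/63 - 1/64) + ... + (1/106 - 1/107)
= 1/62 - 1/107
= 45/6634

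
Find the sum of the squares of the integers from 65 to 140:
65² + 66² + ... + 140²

Use ∑_{k=1}^{n} k² = n(n+1)(2n+1)/6, then subtract the first 64 terms.
∑_{k=1}^{140} k² = 140×141×281/6 = 924490
∑_{k=1}^{64} k² = 64×65×129/6 = 89440
∑_{k=65}^{140} k² = 924490 - 89440 = 835050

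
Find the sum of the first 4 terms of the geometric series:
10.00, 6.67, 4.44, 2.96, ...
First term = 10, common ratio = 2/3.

Sₙ = a(1 - rⁿ) / (1 - r)
S_4 = 10(1 - (2/3)^4) / (1 - (2/3))
S_4 = 10(1 - (16/81)) / (1/3)
S_4 = 650/27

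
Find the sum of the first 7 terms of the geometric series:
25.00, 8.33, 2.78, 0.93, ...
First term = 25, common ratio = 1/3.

Sₙ = a(1 - rⁿ) / (1 - r)
S_7 = 25(1 - (1/3)^7) / (1 - (1/3))
S_7 = 25(1 - (1/2187)) / (2/3)
S_7 = 27325/729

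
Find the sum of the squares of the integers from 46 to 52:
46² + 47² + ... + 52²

Use ∑_{k=1}^{n} k² = n(n+1)(2n+1)/6, then subtract the first 45 terms.
∑_{k=1}^{52} k² = 52×53×105/6 = 48230
∑_{k=1}^{45} k² = 45×46×91/6 = 31395
∑_{k=46}^{52} k² = 48230 - 31395 = 16835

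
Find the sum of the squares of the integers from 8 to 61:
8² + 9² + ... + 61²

Use ∑_{k=1}^{n} k² = n(n+1)(2n+1)/6, then subtract the first 7 terms.
∑_{k=1}^{61} k² = 61×62×123/6 = 77531
∑_{k=1}^{7} k² = 7×8×15/6 = 140
∑_{k=8}^{61} k² = 77531 - 140 = 77391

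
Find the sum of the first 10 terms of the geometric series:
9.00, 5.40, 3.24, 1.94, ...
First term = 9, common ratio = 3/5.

Sₙ = a(1 - rⁿ) / (1 - r)
S_10 = 9(1 - (3/5)^10) / (1 - (3/5))
S_10 = 9(1 - (59049/9765625)) / (2/5)
S_10 = 43679592/1953125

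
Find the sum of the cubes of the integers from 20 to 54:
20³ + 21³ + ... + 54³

Use ∑_{k=1}^{n} k³ = [n(n+1)/2]², then subtract the first 19 terms.
∑_{k=1}^{54} k³ = [54×55/2]² = 1485² = 2205225
∑_{k=1}^{19} k³ = [19×20/2]² = 190² = 36100
∑_{k=20}^{54} k³ = 2205225 - 36100 = 2169125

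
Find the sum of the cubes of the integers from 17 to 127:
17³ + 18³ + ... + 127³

Use ∑_{k=1}^{n} k³ = [n(n+1)/2]², then subtract the first 16 terms.
∑_{k=1}^{127} k³ = [127×128/2]² = 8128² = 66064384
∑_{k=1}^{16} k³ = [16×17/2]² = 136² = 18496
∑_{k=17}^{127} k³ = 66064384 - 18496 = 66045888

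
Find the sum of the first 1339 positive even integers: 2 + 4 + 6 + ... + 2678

Sum of first n even numbers = n(n+1)
= 1339×1340
= 1794260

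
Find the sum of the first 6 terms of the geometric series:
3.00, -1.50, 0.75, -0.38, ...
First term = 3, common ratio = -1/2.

Sₙ = a(1 - rⁿ) / (1 - r)
S_6 = 3(1 - (-1/2)^6) / (1 - (-1/2))
S_6 = 3(1 - (1/64)) / (3/2)
S_6 = 63/32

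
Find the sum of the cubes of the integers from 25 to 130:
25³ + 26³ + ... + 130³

Use ∑_{k=1}^{n} k³ = [n(n+1)/2]², then subtract the first 24 terms.
∑_{k=1}^{130} k³ = [130×131/2]² = 8515² = 72505225
∑_{k=1}^{24} k³ = [24×25/2]² = 300² = 90000
∑_{k=25}^{130} k³ = 72505225 - 90000 = 72415225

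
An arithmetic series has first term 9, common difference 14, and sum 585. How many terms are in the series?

Using S = n/2 × [2a + (n-1)d]
585 = n/2 × [2(9) + (n-1)(14)]
585 = n/2 × [18 + 14n - 14]
1170 = n × [4 + 14n]
14n² + (4)n - 1170 = 0
Discriminant: Δ = (4)² - 4(14)(-1170) = 16 + 65520 = 65536
√Δ = 256
n = [-(4) + √Δ] / (2·14) = (-4 + 256) / 28 = 252 / 28 = 9
(The negative root is discarded since n must be a positive integer.)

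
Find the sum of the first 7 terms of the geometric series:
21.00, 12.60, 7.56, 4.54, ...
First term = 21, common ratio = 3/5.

Sₙ = a(1 - rⁿ) / (1 - r)
S_7 = 21(1 - (3/5)^7) / (1 - (3/5))
S_7 = 21(1 - (2187/78125)) / (2/5)
S_7 = 797349/15625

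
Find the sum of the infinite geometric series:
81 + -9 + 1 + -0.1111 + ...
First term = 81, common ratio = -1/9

For |r| < 1, S = a / (1 - r)
S = 81 / (1 - (-1/9))
S = 81 / (10/9)
S = 729/10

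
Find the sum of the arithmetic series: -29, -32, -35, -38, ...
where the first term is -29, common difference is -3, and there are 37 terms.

Sₙ = n/2 × (first + last)
Last term = a + (n-1)d = -29 + (37-1)×(-3) = -137
S_37 = 37/2 × (-29 + (-137))
S_37 = 37/2 × (-166) = -3071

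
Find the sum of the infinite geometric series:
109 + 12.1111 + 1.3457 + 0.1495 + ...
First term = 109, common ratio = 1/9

For |r| < 1, S = a / (1 - r)
S = 109 / (1 - (1/9))
S = 109 / (8/9)
S = 981/8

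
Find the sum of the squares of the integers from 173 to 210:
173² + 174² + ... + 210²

Use ∑_{k=1}^{n} k² = n(n+1)(2n+1)/6, then subtract the first 172 terms.
∑_{k=1}^{210} k² = 210×211×421/6 = 3109085
∑_{k=1}^{172} k² = 172×173×345/6 = 1710970
∑_{k=173}^{210} k² = 3109085 - 1710970 = 1398115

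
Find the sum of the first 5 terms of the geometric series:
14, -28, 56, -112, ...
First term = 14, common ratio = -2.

Sₙ = a(1 - rⁿ) / (1 - r)
S_5 = 14(1 - (-2)^5) / (1 - (-2))
S_5 = 14(1 - (-32)) / (3)
S_5 = 154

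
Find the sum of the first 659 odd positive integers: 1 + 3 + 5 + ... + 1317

Sum of first n odd numbers = n²
= 659²
= 434281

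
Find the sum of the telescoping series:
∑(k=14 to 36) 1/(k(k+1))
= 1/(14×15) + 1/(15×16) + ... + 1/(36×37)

Partial fractions: 1/(k(k+1)) = 1/k - 1/(k+1)
The series telescopes:
= (1/14 - 1/15) + (1/15 - 1/16) + ... + (1/36 - 1/37)
= 1/14 - 1/37
= 23/518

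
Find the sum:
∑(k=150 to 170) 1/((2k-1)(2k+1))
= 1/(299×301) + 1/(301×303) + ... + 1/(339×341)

Partial fractions: 1/((2k-1)(2k+1)) = (1/2)[1/(2k-1) - 1/(2k+1)]
The series telescopes:
= (1/2)[1/299 - 1/341]
= 21/101959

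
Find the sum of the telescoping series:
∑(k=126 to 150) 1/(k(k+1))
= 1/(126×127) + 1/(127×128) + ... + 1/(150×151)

Partial fractions: 1/(k(k+1)) = 1/k - 1/(k+1)
The series telescopes:
= (1/126 - 1/127) + (1/127 - 1/128) + ... + (1/150 - 1/151)
= 1/126 - 1/151
= 25/19026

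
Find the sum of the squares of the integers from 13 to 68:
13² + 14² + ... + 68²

Use ∑_{k=1}^{n} k² = n(n+1)(2n+1)/6, then subtract the first 12 terms.
∑_{k=1}^{68} k² = 68×69×137/6 = 107134
∑_{k=1}^{12} k² = 12×13×25/6 = 650
∑_{k=13}^{68} k² = 107134 - 650 = 106484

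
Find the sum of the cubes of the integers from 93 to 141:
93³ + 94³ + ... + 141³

Use ∑_{k=1}^{n} k³ = [n(n+1)/2]², then subtract the first 92 terms.
∑_{k=1}^{141} k³ = [141×142/2]² = 10011² = 100220121
∑_{k=1}^{92} k³ = [92×93/2]² = 4278² = 18301284
∑_{k=93}^{141} k³ = 100220121 - 18301284 = 81918837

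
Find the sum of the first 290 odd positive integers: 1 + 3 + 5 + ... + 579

Sum of first n odd numbers = n²
= 290²
= 84100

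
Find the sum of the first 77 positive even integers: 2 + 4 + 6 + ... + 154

Sum of first n even numbers = n(n+1)
= 77×78
= 6006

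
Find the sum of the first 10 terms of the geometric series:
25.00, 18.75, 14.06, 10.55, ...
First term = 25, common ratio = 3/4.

Sₙ = a(1 - rⁿ) / (1 - r)
S_10 = 25(1 - (3/4)^10) / (1 - (3/4))
S_10 = 25(1 - (59049/1048576)) / (1/4)
S_10 = 24738175/262144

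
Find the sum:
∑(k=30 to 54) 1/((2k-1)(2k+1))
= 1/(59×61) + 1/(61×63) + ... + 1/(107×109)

Partial fractions: 1/((2k-1)(2k+1)) = (1/2)[1/(2k-1) - 1/(2k+1)]
The series telescopes:
= (1/2)[1/59 - 1/109]
= 25/6431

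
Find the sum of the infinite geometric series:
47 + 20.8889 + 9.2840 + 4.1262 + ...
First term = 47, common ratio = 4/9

For |r| < 1, S = a / (1 - r)
S = 47 / (1 - (4/9))
S = 47 / (5/9)
S = 423/5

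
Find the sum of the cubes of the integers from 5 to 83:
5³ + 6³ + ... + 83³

Use ∑_{k=1}^{n} k³ = [n(n+1)/2]², then subtract the first 4 terms.
∑_{k=1}^{83} k³ = [83×84/2]² = 3486² = 12152196
∑_{k=1}^{4} k³ = [4×5/2]² = 10² = 100
∑_{k=5}^{83} k³ = 12152196 - 100 = 12152096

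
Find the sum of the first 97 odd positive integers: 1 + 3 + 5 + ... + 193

Sum of first n odd numbers = n²
= 97²
= 9409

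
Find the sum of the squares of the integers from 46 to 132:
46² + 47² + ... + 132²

Use ∑_{k=1}^{n} k² = n(n+1)(2n+1)/6, then subtract the first 45 terms.
∑_{k=1}^{132} k² = 132×133×265/6 = 775390
∑_{k=1}^{45} k² = 45×46×91/6 = 31395
∑_{k=46}^{132} k² = 775390 - 31395 = 743995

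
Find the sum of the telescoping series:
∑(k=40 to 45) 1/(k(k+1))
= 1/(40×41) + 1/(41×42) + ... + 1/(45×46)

Partial fractions: 1/(k(k+1)) = 1/k - 1/(k+1)
The series telescopes:
= (1/40 - 1/41) + (1/41 - 1/42) + ... + (1/45 - 1/46)
= 1/40 - 1/46
= 3/920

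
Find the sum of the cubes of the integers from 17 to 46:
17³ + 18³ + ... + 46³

Use ∑_{k=1}^{n} k³ = [n(n+1)/2]², then subtract the first 16 terms.
∑_{k=1}^{46} k³ = [46×47/2]² = 1081² = 1168561
∑_{k=1}^{16} k³ = [16×17/2]² = 136² = 18496
∑_{k=17}^{46} k³ = 1168561 - 18496 = 1150065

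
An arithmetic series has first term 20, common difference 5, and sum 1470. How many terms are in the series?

Using S = n/2 × [2a + (n-1)d]
1470 = n/2 × [2(20) + (n-1)(5)]
1470 = n/2 × [40 + 5n - 5]
2940 = n × [35 + 5n]
5n² + (35)n - 2940 = 0
Discriminant: Δ = (35)² - 4(5)(-2940) = 1225 + 58800 = 60025
√Δ = 245
n = [-(35) + √Δ] / (2·5) = (-35 + 245) / 10 = 210 / 10 = 21
(The negative root is discarded since n must be a positive integer.)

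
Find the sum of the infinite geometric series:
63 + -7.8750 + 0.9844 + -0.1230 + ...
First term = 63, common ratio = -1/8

For |r| < 1, S = a / (1 - r)
S = 63 / (1 - (-1/8))
S = 63 / (9/8)
S = 56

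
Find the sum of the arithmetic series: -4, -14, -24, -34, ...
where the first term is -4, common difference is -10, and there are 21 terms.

Sₙ = n/2 × (first + last)
Last term = a + (n-1)d = -4 + (21-1)×(-10) = -204
S_21 = 21/2 × (-4 + (-204))
S_21 = 21/2 × (-208) = -2184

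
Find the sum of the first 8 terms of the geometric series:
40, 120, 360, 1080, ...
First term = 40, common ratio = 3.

Sₙ = a(1 - rⁿ) / (1 - r)
S_8 = 40(1 - 3^8) / (1 - 3)
S_8 = 40(1 - 6561) / (-2)
S_8 = 131200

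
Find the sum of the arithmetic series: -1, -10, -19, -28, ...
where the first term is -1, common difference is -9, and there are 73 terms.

Sₙ = n/2 × (first + last)
Last term = a + (n-1)d = -1 + (73-1)×(-9) = -649
S_73 = 73/2 × (-1 + (-649))
S_73 = 73/2 × (-650) = -23725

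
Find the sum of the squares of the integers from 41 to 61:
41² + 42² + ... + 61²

Use ∑_{k=1}^{n} k² = n(n+1)(2n+1)/6, then subtract the first 40 terms.
∑_{k=1}^{61} k² = 61×62×123/6 = 77531
∑_{k=1}^{40} k² = 40×41×81/6 = 22140
∑_{k=41}^{61} k² = 77531 - 22140 = 55391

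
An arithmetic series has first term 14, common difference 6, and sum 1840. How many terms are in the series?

Using S = n/2 × [2a + (n-1)d]
1840 = n/2 × [2(14) + (n-1)(6)]
1840 = n/2 × [28 + 6n - 6]
3680 = n × [22 + 6n]
6n² + (22)n - 3680 = 0
Discriminant: Δ = (22)² - 4(6)(-3680) = 484 + 88320 = 88804
√Δ = 298
n = [-(22) + √Δ] / (2·6) = (-22 + 298) / 12 = 276 / 12 = 23
(The negative root is discarded since n must be a positive integer.)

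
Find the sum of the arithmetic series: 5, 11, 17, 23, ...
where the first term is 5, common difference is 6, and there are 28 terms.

Sₙ = n/2 × (first + last)
Last term = a + (n-1)d = 5 + (28-1)×6 = 167
S_28 = 28/2 × (5 + 167)
S_28 = 28/2 × 172 = 2408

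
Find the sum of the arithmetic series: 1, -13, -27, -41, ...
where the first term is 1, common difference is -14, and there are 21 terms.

Sₙ = n/2 × (first + last)
Last term = a + (n-1)d = 1 + (21-1)×(-14) = -279
S_21 = 21/2 × (1 + (-279))
S_21 = 21/2 × (-278) = -2919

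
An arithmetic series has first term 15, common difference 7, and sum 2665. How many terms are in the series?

Using S = n/2 × [2a + (n-1)d]
2665 = n/2 × [2(15) + (n-1)(7)]
2665 = n/2 × [30 + 7n - 7]
5330 = n × [23 + 7n]
7n² + (23)n - 5330 = 0
Discriminant: Δ = (23)² - 4(7)(-5330) = 529 + 149240 = 149769
√Δ = 387
n = [-(23) + √Δ] / (2·7) = (-23 + 387) / 14 = 364 / 14 = 26
(The negative root is discarded since n must be a positive integer.)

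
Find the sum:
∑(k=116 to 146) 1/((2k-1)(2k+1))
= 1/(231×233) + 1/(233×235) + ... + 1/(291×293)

Partial fractions: 1/((2k-1)(2k+1)) = (1/2)[1/(2k-1) - 1/(2k+1)]
The series telescopes:
= (1/2)[1/231 - 1/293]
= 31/67683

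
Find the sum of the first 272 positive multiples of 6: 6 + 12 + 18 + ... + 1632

Factor out 6: = 6(1 + 2 + ... + 272) = 6 × n(n+1)/2
= 6 × 272×273/2
= 6 × 37128
= 222768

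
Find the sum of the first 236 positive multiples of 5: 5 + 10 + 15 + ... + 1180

Factor out 5: = 5(1 + 2 + ... + 236) = 5 × n(n+1)/2
= 5 × 236×237/2
= 5 × 27966
= 139830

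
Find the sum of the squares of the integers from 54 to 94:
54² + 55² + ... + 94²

Use ∑_{k=1}^{n} k² = n(n+1)(2n+1)/6, then subtract the first 53 terms.
∑_{k=1}^{94} k² = 94×95×189/6 = 281295
∑_{k=1}^{53} k² = 53×54×107/6 = 51039
∑_{k=54}^{94} k² = 281295 - 51039 = 230256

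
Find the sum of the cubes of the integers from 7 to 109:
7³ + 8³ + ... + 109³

Use ∑_{k=1}^{n} k³ = [n(n+1)/2]², then subtract the first 6 terms.
∑_{k=1}^{109} k³ = [109×110/2]² = 5995² = 35940025
∑_{k=1}^{6} k³ = [6×7/2]² = 21² = 441
∑_{k=7}^{109} k³ = 35940025 - 441 = 35939584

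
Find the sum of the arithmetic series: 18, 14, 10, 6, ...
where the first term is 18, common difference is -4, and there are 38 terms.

Sₙ = n/2 × (first + last)
Last term = a + (n-1)d = 18 + (38-1)×(-4) = -130
S_38 = 38/2 × (18 + (-130))
S_38 = 38/2 × (-112) = -2128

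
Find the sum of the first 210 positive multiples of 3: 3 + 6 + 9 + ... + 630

Factor out 3: = 3(1 + 2 + ... + 210) = 3 × n(n+1)/2
= 3 × 210×211/2
= 3 × 22155
= 66465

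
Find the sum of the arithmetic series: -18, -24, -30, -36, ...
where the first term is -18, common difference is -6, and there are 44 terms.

Sₙ = n/2 × (first + last)
Last term = a + (n-1)d = -18 + (44-1)×(-6) = -276
S_44 = 44/2 × (-18 + (-276))
S_44 = 44/2 × (-294) = -6468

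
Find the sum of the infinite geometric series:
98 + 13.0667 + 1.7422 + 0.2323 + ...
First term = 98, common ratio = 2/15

For |r| < 1, S = a / (1 - r)
S = 98 / (1 - (2/15))
S = 98 / (13/15)
S = 1470/13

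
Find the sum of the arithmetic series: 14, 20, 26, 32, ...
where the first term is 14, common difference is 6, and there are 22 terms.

Sₙ = n/2 × (first + last)
Last term = a + (n-1)d = 14 + (22-1)×6 = 140
S_22 = 22/2 × (14 + 140)
S_22 = 22/2 × 154 = 1694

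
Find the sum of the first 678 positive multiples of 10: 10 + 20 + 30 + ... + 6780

Factor out 10: = 10(1 + 2 + ... + 678) = 10 × n(n+1)/2
= 10 × 678×679/2
= 10 × 230181
= 2301810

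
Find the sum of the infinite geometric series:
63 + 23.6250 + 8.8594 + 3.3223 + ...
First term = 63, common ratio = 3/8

For |r| < 1, S = a / (1 - r)
S = 63 / (1 - (3/8))
S = 63 / (5/8)
S = 504/5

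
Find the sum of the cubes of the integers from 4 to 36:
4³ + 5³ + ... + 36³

Use ∑_{k=1}^{n} k³ = [n(n+1)/2]², then subtract the first 3 terms.
∑_{k=1}^{36} k³ = [36×37/2]² = 666² = 443556
∑_{k=1}^{3} k³ = [3×4/2]² = 6² = 36
∑_{k=4}^{36} k³ = 443556 - 36 = 443520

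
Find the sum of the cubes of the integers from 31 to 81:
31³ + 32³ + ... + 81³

Use ∑_{k=1}^{n} k³ = [n(n+1)/2]², then subtract the first 30 terms.
∑_{k=1}^{81} k³ = [81×82/2]² = 3321² = 11029041
∑_{k=1}^{30} k³ = [30×31/2]² = 465² = 216225
∑_{k=31}^{81} k³ = 11029041 - 216225 = 10812816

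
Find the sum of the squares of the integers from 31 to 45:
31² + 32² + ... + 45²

Use ∑_{k=1}^{n} k² = n(n+1)(2n+1)/6, then subtract the first 30 terms.
∑_{k=1}^{45} k² = 45×46×91/6 = 31395
∑_{k=1}^{30} k² = 30×31×61/6 = 9455
∑_{k=31}^{45} k² = 31395 - 9455 = 21940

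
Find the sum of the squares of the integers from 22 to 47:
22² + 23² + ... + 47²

Use ∑_{k=1}^{n} k² = n(n+1)(2n+1)/6, then subtract the first 21 terms.
∑_{k=1}^{47} k² = 47×48×95/6 = 35720
∑_{k=1}^{21} k² = 21×22×43/6 = 3311
∑_{k=22}^{47} k² = 35720 - 3311 = 32409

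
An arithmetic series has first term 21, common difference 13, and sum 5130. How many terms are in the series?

Using S = n/2 × [2a + (n-1)d]
5130 = n/2 × [2(21) + (n-1)(13)]
5130 = n/2 × [42 + 13n - 13]
10260 = n × [29 + 13n]
13n² + (29)n - 10260 = 0
Discriminant: Δ = (29)² - 4(13)(-10260) = 841 + 533520 = 534361
√Δ = 731
n = [-(29) + √Δ] / (2·13) = (-29 + 731) / 26 = 702 / 26 = 27
(The negative root is discarded since n must be a positive integer.)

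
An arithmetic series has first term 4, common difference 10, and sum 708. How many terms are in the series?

Using S = n/2 × [2a + (n-1)d]
708 = n/2 × [2(4) + (n-1)(10)]
708 = n/2 × [8 + 10n - 10]
1416 = n × [-2 + 10n]
10n² + (-2)n - 1416 = 0
Discriminant: Δ = (-2)² - 4(10)(-1416) = 4 + 56640 = 56644
√Δ = 238
n = [-(-2) + √Δ] / (2·10) = (2 + 238) / 20 = 240 / 20 = 12
(The negative root is discarded since n must be a positive integer.)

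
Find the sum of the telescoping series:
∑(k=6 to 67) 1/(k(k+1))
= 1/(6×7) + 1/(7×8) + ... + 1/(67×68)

Partial fractions: 1/(k(k+1)) = 1/k - 1/(k+1)
The series telescopes:
= (1/6 - 1/7) + (1/7 - 1/8) + ... + (1/67 - 1/68)
= 1/6 - 1/68
= 31/204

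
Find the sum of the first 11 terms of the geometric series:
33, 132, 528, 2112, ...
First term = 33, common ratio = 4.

Sₙ = a(1 - rⁿ) / (1 - r)
S_11 = 33(1 - 4^11) / (1 - 4)
S_11 = 33(1 - 4194304) / (-3)
S_11 = 46137333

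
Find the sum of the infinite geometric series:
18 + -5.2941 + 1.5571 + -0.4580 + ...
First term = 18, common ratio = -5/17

For |r| < 1, S = a / (1 - r)
S = 18 / (1 - (-5/17))
S = 18 / (22/17)
S = 153/11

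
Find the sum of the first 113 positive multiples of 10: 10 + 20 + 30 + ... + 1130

Factor out 10: = 10(1 + 2 + ... + 113) = 10 × n(n+1)/2
= 10 × 113×114/2
= 10 × 6441
= 64410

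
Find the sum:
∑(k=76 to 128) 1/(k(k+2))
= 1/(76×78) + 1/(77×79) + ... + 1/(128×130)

Partial fractions: 1/(k(k+2)) = (1/2)[1/k - 1/(k+2)]
Telescoping leaves the first two and last two terms:
= (1/2)[1/76 + 1/77 - 1/129 - 1/130]
= 525071/98138040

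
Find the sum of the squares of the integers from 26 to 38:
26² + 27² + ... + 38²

Use ∑_{k=1}^{n} k² = n(n+1)(2n+1)/6, then subtract the first 25 terms.
∑_{k=1}^{38} k² = 38×39×77/6 = 19019
∑_{k=1}^{25} k² = 25×26×51/6 = 5525
∑_{k=26}^{38} k² = 19019 - 5525 = 13494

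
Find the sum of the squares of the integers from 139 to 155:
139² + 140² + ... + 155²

Use ∑_{k=1}^{n} k² = n(n+1)(2n+1)/6, then subtract the first 138 terms.
∑_{k=1}^{155} k² = 155×156×311/6 = 1253330
∑_{k=1}^{138} k² = 138×139×277/6 = 885569
∑_{k=139}^{155} k² = 1253330 - 885569 = 367761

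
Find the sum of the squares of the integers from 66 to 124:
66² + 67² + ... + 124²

Use ∑_{k=1}^{n} k² = n(n+1)(2n+1)/6, then subtract the first 65 terms.
∑_{k=1}^{124} k² = 124×125×249/6 = 643250
∑_{k=1}^{65} k² = 65×66×131/6 = 93665
∑_{k=66}^{124} k² = 643250 - 93665 = 549585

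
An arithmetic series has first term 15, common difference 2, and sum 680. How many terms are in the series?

Using S = n/2 × [2a + (n-1)d]
680 = n/2 × [2(15) + (n-1)(2)]
680 = n/2 × [30 + 2n - 2]
1360 = n × [28 + 2n]
2n² + (28)n - 1360 = 0
Discriminant: Δ = (28)² - 4(2)(-1360) = 784 + 10880 = 11664
√Δ = 108
n = [-(28) + √Δ] / (2·2) = (-28 + 108) / 4 = 80 / 4 = 20
(The negative root is discarded since n must be a positive integer.)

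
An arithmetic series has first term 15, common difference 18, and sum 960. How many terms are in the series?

Using S = n/2 × [2a + (n-1)d]
960 = n/2 × [2(15) + (n-1)(18)]
960 = n/2 × [30 + 18n - 18]
1920 = n × [12 + 18n]
18n² + (12)n - 1920 = 0
Discriminant: Δ = (12)² - 4(18)(-1920) = 144 + 138240 = 138384
√Δ = 372
n = [-(12) + √Δ] / (2·18) = (-12 + 372) / 36 = 360 / 36 = 10
(The negative root is discarded since n must be a positive integer.)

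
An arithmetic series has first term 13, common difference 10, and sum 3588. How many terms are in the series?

Using S = n/2 × [2a + (n-1)d]
3588 = n/2 × [2(13) + (n-1)(10)]
3588 = n/2 × [26 + 10n - 10]
7176 = n × [16 + 10n]
10n² + (16)n - 7176 = 0
Discriminant: Δ = (16)² - 4(10)(-7176) = 256 + 287040 = 287296
√Δ = 536
n = [-(16) + √Δ] / (2·10) = (-16 + 536) / 20 = 520 / 20 = 26
(The negative root is discarded since n must be a positive integer.)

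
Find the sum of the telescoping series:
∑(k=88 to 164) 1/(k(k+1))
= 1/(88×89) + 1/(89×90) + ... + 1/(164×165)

Partial fractions: 1/(k(k+1)) = 1/k - 1/(k+1)
The series telescopes:
= (1/88 - 1/89) + (1/89 - 1/90) + ... + (1/164 - 1/165)
= 1/88 - 1/165
= 7/1320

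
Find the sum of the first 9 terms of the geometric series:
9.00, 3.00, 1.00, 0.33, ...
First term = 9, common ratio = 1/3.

Sₙ = a(1 - rⁿ) / (1 - r)
S_9 = 9(1 - (1/3)^9) / (1 - (1/3))
S_9 = 9(1 - (1/19683)) / (2/3)
S_9 = 9841/729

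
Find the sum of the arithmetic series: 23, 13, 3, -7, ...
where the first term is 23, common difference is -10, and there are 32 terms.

Sₙ = n/2 × (first + last)
Last term = a + (n-1)d = 23 + (32-1)×(-10) = -287
S_32 = 32/2 × (23 + (-287))
S_32 = 32/2 × (-264) = -4224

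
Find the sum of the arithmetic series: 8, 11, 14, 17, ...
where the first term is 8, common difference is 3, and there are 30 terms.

Sₙ = n/2 × (first + last)
Last term = a + (n-1)d = 8 + (30-1)×3 = 95
S_30 = 30/2 × (8 + 95)
S_30 = 30/2 × 103 = 1545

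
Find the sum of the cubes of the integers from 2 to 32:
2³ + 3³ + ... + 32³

Use ∑_{k=1}^{n} k³ = [n(n+1)/2]², then subtract the first 1 terms.
∑_{k=1}^{32} k³ = [32×33/2]² = 528² = 278784
∑_{k=1}^{1} k³ = [1×2/2]² = 1² = 1
∑_{k=2}^{32} k³ = 278784 - 1 = 278783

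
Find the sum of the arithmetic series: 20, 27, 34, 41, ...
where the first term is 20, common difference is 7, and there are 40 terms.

Sₙ = n/2 × (first + last)
Last term = a + (n-1)d = 20 + (40-1)×7 = 293
S_40 = 40/2 × (20 + 293)
S_40 = 40/2 × 313 = 6260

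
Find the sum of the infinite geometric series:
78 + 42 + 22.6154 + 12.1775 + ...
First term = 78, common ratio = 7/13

For |r| < 1, S = a / (1 - r)
S = 78 / (1 - (7/13))
S = 78 / (6/13)
S = 169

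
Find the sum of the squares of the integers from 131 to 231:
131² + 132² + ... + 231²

Use ∑_{k=1}^{n} k² = n(n+1)(2n+1)/6, then subtract the first 130 terms.
∑_{k=1}^{231} k² = 231×232×463/6 = 4135516
∑_{k=1}^{130} k² = 130×131×261/6 = 740805
∑_{k=131}^{231} k² = 4135516 - 740805 = 3394711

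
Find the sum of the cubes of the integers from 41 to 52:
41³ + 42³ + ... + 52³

Use ∑_{k=1}^{n} k³ = [n(n+1)/2]², then subtract the first 40 terms.
∑_{k=1}^{52} k³ = [52×53/2]² = 1378² = 1898884
∑_{k=1}^{40} k³ = [40×41/2]² = 820² = 672400
∑_{k=41}^{52} k³ = 1898884 - 672400 = 1226484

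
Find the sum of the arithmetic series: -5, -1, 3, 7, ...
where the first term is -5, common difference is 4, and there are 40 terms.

Sₙ = n/2 × (first + last)
Last term = a + (n-1)d = -5 + (40-1)×4 = 151
S_40 = 40/2 × (-5 + 151)
S_40 = 40/2 × 146 = 2920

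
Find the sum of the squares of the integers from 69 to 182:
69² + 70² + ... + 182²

Use ∑_{k=1}^{n} k² = n(n+1)(2n+1)/6, then subtract the first 68 terms.
∑_{k=1}^{182} k² = 182×183×365/6 = 2026115
∑_{k=1}^{68} k² = 68×69×137/6 = 107134
∑_{k=69}^{182} k² = 2026115 - 107134 = 1918981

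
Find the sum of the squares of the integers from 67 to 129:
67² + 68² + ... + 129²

Use ∑_{k=1}^{n} k² = n(n+1)(2n+1)/6, then subtract the first 66 terms.
∑_{k=1}^{129} k² = 129×130×259/6 = 723905
∑_{k=1}^{66} k² = 66×67×133/6 = 98021
∑_{k=67}^{129} k² = 723905 - 98021 = 625884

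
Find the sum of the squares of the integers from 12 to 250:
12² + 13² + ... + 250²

Use ∑_{k=1}^{n} k² = n(n+1)(2n+1)/6, then subtract the first 11 terms.
∑_{k=1}^{250} k² = 250×251×501/6 = 5239625
∑_{k=1}^{11} k² = 11×12×23/6 = 506
∑_{k=12}^{250} k² = 5239625 - 506 = 5239119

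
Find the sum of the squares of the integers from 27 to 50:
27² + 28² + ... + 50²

Use ∑_{k=1}^{n} k² = n(n+1)(2n+1)/6, then subtract the first 26 terms.
∑_{k=1}^{50} k² = 50×51×101/6 = 42925
∑_{k=1}^{26} k² = 26×27×53/6 = 6201
∑_{k=27}^{50} k² = 42925 - 6201 = 36724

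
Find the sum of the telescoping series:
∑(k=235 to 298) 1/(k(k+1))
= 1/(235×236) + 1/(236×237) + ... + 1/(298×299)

Partial fractions: 1/(k(k+1)) = 1/k - 1/(k+1)
The series telescopes:
= (1/235 - 1/236) + (1/236 - 1/237) + ... + (1/298 - 1/299)
= 1/235 - 1/299
= 64/70265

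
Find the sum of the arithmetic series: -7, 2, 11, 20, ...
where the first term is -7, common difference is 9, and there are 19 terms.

Sₙ = n/2 × (first + last)
Last term = a + (n-1)d = -7 + (19-1)×9 = 155
S_19 = 19/2 × (-7 + 155)
S_19 = 19/2 × 148 = 1406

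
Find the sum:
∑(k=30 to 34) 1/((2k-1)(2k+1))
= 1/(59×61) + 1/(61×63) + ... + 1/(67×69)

Partial fractions: 1/((2k-1)(2k+1)) = (1/2)[1/(2k-1) - 1/(2k+1)]
The series telescopes:
= (1/2)[1/59 - 1/69]
= 5/4071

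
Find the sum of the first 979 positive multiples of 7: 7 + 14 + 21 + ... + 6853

Factor out 7: = 7(1 + 2 + ... + 979) = 7 × n(n+1)/2
= 7 × 979×980/2
= 7 × 479710
= 3357970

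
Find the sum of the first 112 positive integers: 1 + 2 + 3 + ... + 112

Formula: ∑k = n(n+1)/2
= 112×113/2
= 12656/2
= 6328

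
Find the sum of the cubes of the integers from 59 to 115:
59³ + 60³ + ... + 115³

Use ∑_{k=1}^{n} k³ = [n(n+1)/2]², then subtract the first 58 terms.
∑_{k=1}^{115} k³ = [115×116/2]² = 6670² = 44488900
∑_{k=1}^{58} k³ = [58×59/2]² = 1711² = 2927521
∑_{k=59}^{115} k³ = 44488900 - 2927521 = 41561379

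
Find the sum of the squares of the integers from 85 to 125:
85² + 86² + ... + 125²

Use ∑_{k=1}^{n} k² = n(n+1)(2n+1)/6, then subtract the first 84 terms.
∑_{k=1}^{125} k² = 125×126×251/6 = 658875
∑_{k=1}^{84} k² = 84×85×169/6 = 201110
∑_{k=85}^{125} k² = 658875 - 201110 = 457765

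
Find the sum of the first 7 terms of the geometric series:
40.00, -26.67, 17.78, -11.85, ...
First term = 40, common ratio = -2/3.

Sₙ = a(1 - rⁿ) / (1 - r)
S_7 = 40(1 - (-2/3)^7) / (1 - (-2/3))
S_7 = 40(1 - (-128/2187)) / (5/3)
S_7 = 18520/729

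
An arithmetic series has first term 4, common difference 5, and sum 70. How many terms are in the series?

Using S = n/2 × [2a + (n-1)d]
70 = n/2 × [2(4) + (n-1)(5)]
70 = n/2 × [8 + 5n - 5]
140 = n × [3 + 5n]
5n² + (3)n - 140 = 0
Discriminant: Δ = (3)² - 4(5)(-140) = 9 + 2800 = 2809
√Δ = 53
n = [-(3) + √Δ] / (2·5) = (-3 + 53) / 10 = 50 / 10 = 5
(The negative root is discarded since n must be a positive integer.)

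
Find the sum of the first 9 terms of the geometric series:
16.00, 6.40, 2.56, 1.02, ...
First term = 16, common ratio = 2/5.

Sₙ = a(1 - rⁿ) / (1 - r)
S_9 = 16(1 - (2/5)^9) / (1 - (2/5))
S_9 = 16(1 - (512/1953125)) / (3/5)
S_9 = 10413936/390625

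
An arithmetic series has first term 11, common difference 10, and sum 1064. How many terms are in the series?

Using S = n/2 × [2a + (n-1)d]
1064 = n/2 × [2(11) + (n-1)(10)]
1064 = n/2 × [22 + 10n - 10]
2128 = n × [12 + 10n]
10n² + (12)n - 2128 = 0
Discriminant: Δ = (12)² - 4(10)(-2128) = 144 + 85120 = 85264
√Δ = 292
n = [-(12) + √Δ] / (2·10) = (-12 + 292) / 20 = 280 / 20 = 14
(The negative root is discarded since n must be a positive integer.)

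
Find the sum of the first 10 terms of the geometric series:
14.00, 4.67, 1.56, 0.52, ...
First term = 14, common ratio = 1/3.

Sₙ = a(1 - rⁿ) / (1 - r)
S_10 = 14(1 - (1/3)^10) / (1 - (1/3))
S_10 = 14(1 - (1/59049)) / (2/3)
S_10 = 413336/19683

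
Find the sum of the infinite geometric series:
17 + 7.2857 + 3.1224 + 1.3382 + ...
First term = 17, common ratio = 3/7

For |r| < 1, S = a / (1 - r)
S = 17 / (1 - (3/7))
S = 17 / (4/7)
S = 119/4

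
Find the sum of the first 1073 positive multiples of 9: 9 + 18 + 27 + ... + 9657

Factor out 9: = 9(1 + 2 + ... + 1073) = 9 × n(n+1)/2
= 9 × 1073×1074/2
= 9 × 576201
= 5185809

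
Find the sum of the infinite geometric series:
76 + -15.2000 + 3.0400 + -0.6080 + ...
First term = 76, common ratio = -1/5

For |r| < 1, S = a / (1 - r)
S = 76 / (1 - (-1/5))
S = 76 / (6/5)
S = 190/3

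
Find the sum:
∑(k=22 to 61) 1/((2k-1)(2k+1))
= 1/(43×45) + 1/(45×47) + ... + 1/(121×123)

Partial fractions: 1/((2k-1)(2k+1)) = (1/2)[1/(2k-1) - 1/(2k+1)]
The series telescopes:
= (1/2)[1/43 - 1/123]
= 40/5289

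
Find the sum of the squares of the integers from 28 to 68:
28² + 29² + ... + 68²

Use ∑_{k=1}^{n} k² = n(n+1)(2n+1)/6, then subtract the first 27 terms.
∑_{k=1}^{68} k² = 68×69×137/6 = 107134
∑_{k=1}^{27} k² = 27×28×55/6 = 6930
∑_{k=28}^{68} k² = 107134 - 6930 = 100204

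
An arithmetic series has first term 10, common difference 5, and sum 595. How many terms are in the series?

Using S = n/2 × [2a + (n-1)d]
595 = n/2 × [2(10) + (n-1)(5)]
595 = n/2 × [20 + 5n - 5]
1190 = n × [15 + 5n]
5n² + (15)n - 1190 = 0
Discriminant: Δ = (15)² - 4(5)(-1190) = 225 + 23800 = 24025
√Δ = 155
n = [-(15) + √Δ] / (2·5) = (-15 + 155) / 10 = 140 / 10 = 14
(The negative root is discarded since n must be a positive integer.)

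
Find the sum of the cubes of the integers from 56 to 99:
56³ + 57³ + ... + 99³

Use ∑_{k=1}^{n} k³ = [n(n+1)/2]², then subtract the first 55 terms.
∑_{k=1}^{99} k³ = [99×100/2]² = 4950² = 24502500
∑_{k=1}^{55} k³ = [55×56/2]² = 1540² = 2371600
∑_{k=56}^{99} k³ = 24502500 - 2371600 = 22130900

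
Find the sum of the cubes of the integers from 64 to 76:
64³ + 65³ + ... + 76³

Use ∑_{k=1}^{n} k³ = [n(n+1)/2]², then subtract the first 63 terms.
∑_{k=1}^{76} k³ = [76×77/2]² = 2926² = 8561476
∑_{k=1}^{63} k³ = [63×64/2]² = 2016² = 4064256
∑_{k=64}^{76} k³ = 8561476 - 4064256 = 4497220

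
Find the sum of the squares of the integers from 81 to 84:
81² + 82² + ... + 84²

Use ∑_{k=1}^{n} k² = n(n+1)(2n+1)/6, then subtract the first 80 terms.
∑_{k=1}^{84} k² = 84×85×169/6 = 201110
∑_{k=1}^{80} k² = 80×81×161/6 = 173880
∑_{k=81}^{84} k² = 201110 - 173880 = 27230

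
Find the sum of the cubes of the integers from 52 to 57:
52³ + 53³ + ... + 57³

Use ∑_{k=1}^{n} k³ = [n(n+1)/2]², then subtract the first 51 terms.
∑_{k=1}^{57} k³ = [57×58/2]² = 1653² = 2732409
∑_{k=1}^{51} k³ = [51×52/2]² = 1326² = 1758276
∑_{k=52}^{57} k³ = 2732409 - 1758276 = 974133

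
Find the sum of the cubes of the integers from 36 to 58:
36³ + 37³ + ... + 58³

Use ∑_{k=1}^{n} k³ = [n(n+1)/2]², then subtract the first 35 terms.
∑_{k=1}^{58} k³ = [58×59/2]² = 1711² = 2927521
∑_{k=1}^{35} k³ = [35×36/2]² = 630² = 396900
∑_{k=36}^{58} k³ = 2927521 - 396900 = 2530621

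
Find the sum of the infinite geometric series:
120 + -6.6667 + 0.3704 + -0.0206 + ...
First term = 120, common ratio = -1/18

For |r| < 1, S = a / (1 - r)
S = 120 / (1 - (-1/18))
S = 120 / (19/18)
S = 2160/19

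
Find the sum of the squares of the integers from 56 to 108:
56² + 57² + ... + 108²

Use ∑_{k=1}^{n} k² = n(n+1)(2n+1)/6, then subtract the first 55 terms.
∑_{k=1}^{108} k² = 108×109×217/6 = 425754
∑_{k=1}^{55} k² = 55×56×111/6 = 56980
∑_{k=56}^{108} k² = 425754 - 56980 = 368774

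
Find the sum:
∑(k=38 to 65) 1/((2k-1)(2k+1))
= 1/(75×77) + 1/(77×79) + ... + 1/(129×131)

Partial fractions: 1/((2k-1)(2k+1)) = (1/2)[1/(2k-1) - 1/(2k+1)]
The series telescopes:
= (1/2)[1/75 - 1/131]
= 28/9825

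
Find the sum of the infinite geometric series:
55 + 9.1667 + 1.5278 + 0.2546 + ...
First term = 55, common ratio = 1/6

For |r| < 1, S = a / (1 - r)
S = 55 / (1 - (1/6))
S = 55 / (5/6)
S = 66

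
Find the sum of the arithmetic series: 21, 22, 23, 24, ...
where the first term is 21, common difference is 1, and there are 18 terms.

Sₙ = n/2 × (first + last)
Last term = a + (n-1)d = 21 + (18-1)×1 = 38
S_18 = 18/2 × (21 + 38)
S_18 = 18/2 × 59 = 531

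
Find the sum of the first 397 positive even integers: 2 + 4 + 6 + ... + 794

Sum of first n even numbers = n(n+1)
= 397×398
= 158006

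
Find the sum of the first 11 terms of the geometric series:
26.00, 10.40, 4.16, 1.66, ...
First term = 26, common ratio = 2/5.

Sₙ = a(1 - rⁿ) / (1 - r)
S_11 = 26(1 - (2/5)^11) / (1 - (2/5))
S_11 = 26(1 - (2048/48828125)) / (3/5)
S_11 = 423159334/9765625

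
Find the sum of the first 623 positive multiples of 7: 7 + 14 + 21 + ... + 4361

Factor out 7: = 7(1 + 2 + ... + 623) = 7 × n(n+1)/2
= 7 × 623×624/2
= 7 × 194376
= 1360632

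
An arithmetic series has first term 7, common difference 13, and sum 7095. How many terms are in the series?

Using S = n/2 × [2a + (n-1)d]
7095 = n/2 × [2(7) + (n-1)(13)]
7095 = n/2 × [14 + 13n - 13]
14190 = n × [1 + 13n]
13n² + (1)n - 14190 = 0
Discriminant: Δ = (1)² - 4(13)(-14190) = 1 + 737880 = 737881
√Δ = 859
n = [-(1) + √Δ] / (2·13) = (-1 + 859) / 26 = 858 / 26 = 33
(The negative root is discarded since n must be a positive integer.)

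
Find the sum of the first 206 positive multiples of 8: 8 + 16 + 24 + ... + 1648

Factor out 8: = 8(1 + 2 + ... + 206) = 8 × n(n+1)/2
= 8 × 206×207/2
= 8 × 21321
= 170568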